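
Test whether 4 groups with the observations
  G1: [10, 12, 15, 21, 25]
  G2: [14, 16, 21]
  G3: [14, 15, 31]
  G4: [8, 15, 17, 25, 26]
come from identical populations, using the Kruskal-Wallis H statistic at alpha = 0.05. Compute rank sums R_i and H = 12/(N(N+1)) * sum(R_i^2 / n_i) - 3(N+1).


Step 1: Combine all N = 16 observations and assign midranks.
sorted (value, group, rank): (8,G4,1), (10,G1,2), (12,G1,3), (14,G2,4.5), (14,G3,4.5), (15,G1,7), (15,G3,7), (15,G4,7), (16,G2,9), (17,G4,10), (21,G1,11.5), (21,G2,11.5), (25,G1,13.5), (25,G4,13.5), (26,G4,15), (31,G3,16)
Step 2: Sum ranks within each group.
R_1 = 37 (n_1 = 5)
R_2 = 25 (n_2 = 3)
R_3 = 27.5 (n_3 = 3)
R_4 = 46.5 (n_4 = 5)
Step 3: H = 12/(N(N+1)) * sum(R_i^2/n_i) - 3(N+1)
     = 12/(16*17) * (37^2/5 + 25^2/3 + 27.5^2/3 + 46.5^2/5) - 3*17
     = 0.044118 * 1166.67 - 51
     = 0.470588.
Step 4: Ties present; correction factor C = 1 - 42/(16^3 - 16) = 0.989706. Corrected H = 0.470588 / 0.989706 = 0.475483.
Step 5: Under H0, H ~ chi^2(3); p-value = 0.924244.
Step 6: alpha = 0.05. fail to reject H0.

H = 0.4755, df = 3, p = 0.924244, fail to reject H0.


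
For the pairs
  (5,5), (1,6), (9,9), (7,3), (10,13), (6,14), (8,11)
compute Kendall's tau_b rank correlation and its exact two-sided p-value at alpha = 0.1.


Step 1: Enumerate the 21 unordered pairs (i,j) with i<j and classify each by sign(x_j-x_i) * sign(y_j-y_i).
  (1,2):dx=-4,dy=+1->D; (1,3):dx=+4,dy=+4->C; (1,4):dx=+2,dy=-2->D; (1,5):dx=+5,dy=+8->C
  (1,6):dx=+1,dy=+9->C; (1,7):dx=+3,dy=+6->C; (2,3):dx=+8,dy=+3->C; (2,4):dx=+6,dy=-3->D
  (2,5):dx=+9,dy=+7->C; (2,6):dx=+5,dy=+8->C; (2,7):dx=+7,dy=+5->C; (3,4):dx=-2,dy=-6->C
  (3,5):dx=+1,dy=+4->C; (3,6):dx=-3,dy=+5->D; (3,7):dx=-1,dy=+2->D; (4,5):dx=+3,dy=+10->C
  (4,6):dx=-1,dy=+11->D; (4,7):dx=+1,dy=+8->C; (5,6):dx=-4,dy=+1->D; (5,7):dx=-2,dy=-2->C
  (6,7):dx=+2,dy=-3->D
Step 2: C = 13, D = 8, total pairs = 21.
Step 3: tau = (C - D)/(n(n-1)/2) = (13 - 8)/21 = 0.238095.
Step 4: Exact two-sided p-value (enumerate n! = 5040 permutations of y under H0): p = 0.561905.
Step 5: alpha = 0.1. fail to reject H0.

tau_b = 0.2381 (C=13, D=8), p = 0.561905, fail to reject H0.


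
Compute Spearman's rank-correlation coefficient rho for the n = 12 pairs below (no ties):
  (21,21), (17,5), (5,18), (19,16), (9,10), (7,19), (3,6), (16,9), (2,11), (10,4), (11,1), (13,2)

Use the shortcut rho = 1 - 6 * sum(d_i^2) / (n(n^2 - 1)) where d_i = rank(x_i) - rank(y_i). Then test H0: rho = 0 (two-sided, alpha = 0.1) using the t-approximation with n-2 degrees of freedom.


Step 1: Rank x and y separately (midranks; no ties here).
rank(x): 21->12, 17->10, 5->3, 19->11, 9->5, 7->4, 3->2, 16->9, 2->1, 10->6, 11->7, 13->8
rank(y): 21->12, 5->4, 18->10, 16->9, 10->7, 19->11, 6->5, 9->6, 11->8, 4->3, 1->1, 2->2
Step 2: d_i = R_x(i) - R_y(i); compute d_i^2.
  (12-12)^2=0, (10-4)^2=36, (3-10)^2=49, (11-9)^2=4, (5-7)^2=4, (4-11)^2=49, (2-5)^2=9, (9-6)^2=9, (1-8)^2=49, (6-3)^2=9, (7-1)^2=36, (8-2)^2=36
sum(d^2) = 290.
Step 3: rho = 1 - 6*290 / (12*(12^2 - 1)) = 1 - 1740/1716 = -0.013986.
Step 4: Under H0, t = rho * sqrt((n-2)/(1-rho^2)) = -0.0442 ~ t(10).
Step 5: Two-sided p-value from the t-distribution with 10 df = 0.965590.
Step 6: alpha = 0.1. fail to reject H0.

rho = -0.0140, p = 0.965590, fail to reject H0 at alpha = 0.1.


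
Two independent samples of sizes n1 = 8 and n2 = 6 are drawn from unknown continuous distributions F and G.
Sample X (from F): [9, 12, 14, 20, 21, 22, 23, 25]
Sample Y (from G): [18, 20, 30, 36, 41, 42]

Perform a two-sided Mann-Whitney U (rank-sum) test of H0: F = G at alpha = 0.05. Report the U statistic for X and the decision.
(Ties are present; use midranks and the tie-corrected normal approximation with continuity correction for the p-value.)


Step 1: Combine and sort all 14 observations; assign midranks.
sorted (value, group): (9,X), (12,X), (14,X), (18,Y), (20,X), (20,Y), (21,X), (22,X), (23,X), (25,X), (30,Y), (36,Y), (41,Y), (42,Y)
ranks: 9->1, 12->2, 14->3, 18->4, 20->5.5, 20->5.5, 21->7, 22->8, 23->9, 25->10, 30->11, 36->12, 41->13, 42->14
Step 2: Rank sum for X: R1 = 1 + 2 + 3 + 5.5 + 7 + 8 + 9 + 10 = 45.5.
Step 3: U_X = R1 - n1(n1+1)/2 = 45.5 - 8*9/2 = 45.5 - 36 = 9.5.
       U_Y = n1*n2 - U_X = 48 - 9.5 = 38.5.
Step 4: Ties are present, so use the tie-corrected normal approximation (with continuity correction) for the p-value.
Step 5: p-value = 0.070392; compare to alpha = 0.05. fail to reject H0.

U_X = 9.5, p = 0.070392, fail to reject H0 at alpha = 0.05.


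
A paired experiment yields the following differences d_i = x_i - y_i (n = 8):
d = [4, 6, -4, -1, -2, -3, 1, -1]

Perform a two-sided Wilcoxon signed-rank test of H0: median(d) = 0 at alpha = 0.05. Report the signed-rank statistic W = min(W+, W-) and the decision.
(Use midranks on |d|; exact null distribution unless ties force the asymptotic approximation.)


Step 1: Drop any zero differences (none here) and take |d_i|.
|d| = [4, 6, 4, 1, 2, 3, 1, 1]
Step 2: Midrank |d_i| (ties get averaged ranks).
ranks: |4|->6.5, |6|->8, |4|->6.5, |1|->2, |2|->4, |3|->5, |1|->2, |1|->2
Step 3: Attach original signs; sum ranks with positive sign and with negative sign.
W+ = 6.5 + 8 + 2 = 16.5
W- = 6.5 + 2 + 4 + 5 + 2 = 19.5
(Check: W+ + W- = 36 should equal n(n+1)/2 = 36.)
Step 4: Test statistic W = min(W+, W-) = 16.5.
Step 5: Ties in |d|, so use the tie-corrected normal approximation.
        E[W] = n(n+1)/4 = 8*9/4 = 18.
        Tie groups: |d|=1 (t=3), |d|=4 (t=2); sum(t^3 - t) = 30.
        Var[W] = n(n+1)(2n+1)/24 - sum(t^3-t)/48 = 1224/24 - 30/48 = 50.375.
        z = (W - E[W]) / sqrt(Var[W]) = (16.5 - 18) / 7.0975 = -0.2113.
        Two-sided p = 2*Phi(z) = 0.832621.
Step 6: alpha = 0.05. fail to reject H0.

W+ = 16.5, W- = 19.5, W = min = 16.5, p = 0.832621, fail to reject H0.


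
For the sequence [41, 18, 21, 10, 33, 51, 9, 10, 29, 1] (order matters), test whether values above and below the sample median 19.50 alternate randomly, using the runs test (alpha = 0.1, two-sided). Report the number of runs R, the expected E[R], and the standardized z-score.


Step 1: Compute median = 19.50; label A = above, B = below.
Labels in order: ABABAABBAB  (n_A = 5, n_B = 5)
Step 2: Count runs R = 8.
Step 3: Under H0 (random ordering), E[R] = 2*n_A*n_B/(n_A+n_B) + 1 = 2*5*5/10 + 1 = 6.0000.
        Var[R] = 2*n_A*n_B*(2*n_A*n_B - n_A - n_B) / ((n_A+n_B)^2 * (n_A+n_B-1)) = 2000/900 = 2.2222.
        SD[R] = 1.4907.
Step 4: Continuity-corrected z = (R - 0.5 - E[R]) / SD[R] = (8 - 0.5 - 6.0000) / 1.4907 = 1.0062.
Step 5: Two-sided p-value via normal approximation = 2*(1 - Phi(|z|)) = 0.314305.
Step 6: alpha = 0.1. fail to reject H0.

R = 8, z = 1.0062, p = 0.314305, fail to reject H0.


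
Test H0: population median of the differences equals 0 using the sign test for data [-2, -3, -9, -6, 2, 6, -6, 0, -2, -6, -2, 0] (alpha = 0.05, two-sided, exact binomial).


Step 1: Discard zero differences. Original n = 12; n_eff = number of nonzero differences = 10.
Nonzero differences (with sign): -2, -3, -9, -6, +2, +6, -6, -2, -6, -2
Step 2: Count signs: positive = 2, negative = 8.
Step 3: Under H0: P(positive) = 0.5, so the number of positives S ~ Bin(10, 0.5).
Step 4: Two-sided exact p-value = sum of Bin(10,0.5) probabilities at or below the observed probability = 0.109375.
Step 5: alpha = 0.05. fail to reject H0.

n_eff = 10, pos = 2, neg = 8, p = 0.109375, fail to reject H0.


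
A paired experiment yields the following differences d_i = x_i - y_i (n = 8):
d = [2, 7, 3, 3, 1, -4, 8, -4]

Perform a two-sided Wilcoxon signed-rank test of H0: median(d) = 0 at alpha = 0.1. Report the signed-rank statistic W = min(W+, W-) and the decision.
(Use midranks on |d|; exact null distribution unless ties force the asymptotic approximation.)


Step 1: Drop any zero differences (none here) and take |d_i|.
|d| = [2, 7, 3, 3, 1, 4, 8, 4]
Step 2: Midrank |d_i| (ties get averaged ranks).
ranks: |2|->2, |7|->7, |3|->3.5, |3|->3.5, |1|->1, |4|->5.5, |8|->8, |4|->5.5
Step 3: Attach original signs; sum ranks with positive sign and with negative sign.
W+ = 2 + 7 + 3.5 + 3.5 + 1 + 8 = 25
W- = 5.5 + 5.5 = 11
(Check: W+ + W- = 36 should equal n(n+1)/2 = 36.)
Step 4: Test statistic W = min(W+, W-) = 11.
Step 5: Ties in |d|, so use the tie-corrected normal approximation.
        E[W] = n(n+1)/4 = 8*9/4 = 18.
        Tie groups: |d|=3 (t=2), |d|=4 (t=2); sum(t^3 - t) = 12.
        Var[W] = n(n+1)(2n+1)/24 - sum(t^3-t)/48 = 1224/24 - 12/48 = 50.75.
        z = (W - E[W]) / sqrt(Var[W]) = (11 - 18) / 7.1239 = -0.9826.
        Two-sided p = 2*Phi(z) = 0.325801.
Step 6: alpha = 0.1. fail to reject H0.

W+ = 25, W- = 11, W = min = 11, p = 0.325801, fail to reject H0.


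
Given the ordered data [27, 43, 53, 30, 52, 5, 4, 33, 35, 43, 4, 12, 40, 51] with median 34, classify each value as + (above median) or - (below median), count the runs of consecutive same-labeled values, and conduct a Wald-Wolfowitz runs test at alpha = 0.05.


Step 1: Compute median = 34; label A = above, B = below.
Labels in order: BAABABBBAABBAA  (n_A = 7, n_B = 7)
Step 2: Count runs R = 8.
Step 3: Under H0 (random ordering), E[R] = 2*n_A*n_B/(n_A+n_B) + 1 = 2*7*7/14 + 1 = 8.0000.
        Var[R] = 2*n_A*n_B*(2*n_A*n_B - n_A - n_B) / ((n_A+n_B)^2 * (n_A+n_B-1)) = 8232/2548 = 3.2308.
        SD[R] = 1.7974.
Step 4: R = E[R], so z = 0 with no continuity correction.
Step 5: Two-sided p-value via normal approximation = 2*(1 - Phi(|z|)) = 1.000000.
Step 6: alpha = 0.05. fail to reject H0.

R = 8, z = 0.0000, p = 1.000000, fail to reject H0.


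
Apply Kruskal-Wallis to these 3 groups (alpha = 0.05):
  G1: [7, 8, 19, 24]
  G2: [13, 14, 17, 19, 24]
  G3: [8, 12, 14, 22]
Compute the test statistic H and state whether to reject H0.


Step 1: Combine all N = 13 observations and assign midranks.
sorted (value, group, rank): (7,G1,1), (8,G1,2.5), (8,G3,2.5), (12,G3,4), (13,G2,5), (14,G2,6.5), (14,G3,6.5), (17,G2,8), (19,G1,9.5), (19,G2,9.5), (22,G3,11), (24,G1,12.5), (24,G2,12.5)
Step 2: Sum ranks within each group.
R_1 = 25.5 (n_1 = 4)
R_2 = 41.5 (n_2 = 5)
R_3 = 24 (n_3 = 4)
Step 3: H = 12/(N(N+1)) * sum(R_i^2/n_i) - 3(N+1)
     = 12/(13*14) * (25.5^2/4 + 41.5^2/5 + 24^2/4) - 3*14
     = 0.065934 * 651.013 - 42
     = 0.923901.
Step 4: Ties present; correction factor C = 1 - 24/(13^3 - 13) = 0.989011. Corrected H = 0.923901 / 0.989011 = 0.934167.
Step 5: Under H0, H ~ chi^2(2); p-value = 0.626828.
Step 6: alpha = 0.05. fail to reject H0.

H = 0.9342, df = 2, p = 0.626828, fail to reject H0.


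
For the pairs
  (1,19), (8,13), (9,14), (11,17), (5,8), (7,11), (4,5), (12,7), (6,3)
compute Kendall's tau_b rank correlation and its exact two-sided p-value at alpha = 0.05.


Step 1: Enumerate the 36 unordered pairs (i,j) with i<j and classify each by sign(x_j-x_i) * sign(y_j-y_i).
  (1,2):dx=+7,dy=-6->D; (1,3):dx=+8,dy=-5->D; (1,4):dx=+10,dy=-2->D; (1,5):dx=+4,dy=-11->D
  (1,6):dx=+6,dy=-8->D; (1,7):dx=+3,dy=-14->D; (1,8):dx=+11,dy=-12->D; (1,9):dx=+5,dy=-16->D
  (2,3):dx=+1,dy=+1->C; (2,4):dx=+3,dy=+4->C; (2,5):dx=-3,dy=-5->C; (2,6):dx=-1,dy=-2->C
  (2,7):dx=-4,dy=-8->C; (2,8):dx=+4,dy=-6->D; (2,9):dx=-2,dy=-10->C; (3,4):dx=+2,dy=+3->C
  (3,5):dx=-4,dy=-6->C; (3,6):dx=-2,dy=-3->C; (3,7):dx=-5,dy=-9->C; (3,8):dx=+3,dy=-7->D
  (3,9):dx=-3,dy=-11->C; (4,5):dx=-6,dy=-9->C; (4,6):dx=-4,dy=-6->C; (4,7):dx=-7,dy=-12->C
  (4,8):dx=+1,dy=-10->D; (4,9):dx=-5,dy=-14->C; (5,6):dx=+2,dy=+3->C; (5,7):dx=-1,dy=-3->C
  (5,8):dx=+7,dy=-1->D; (5,9):dx=+1,dy=-5->D; (6,7):dx=-3,dy=-6->C; (6,8):dx=+5,dy=-4->D
  (6,9):dx=-1,dy=-8->C; (7,8):dx=+8,dy=+2->C; (7,9):dx=+2,dy=-2->D; (8,9):dx=-6,dy=-4->C
Step 2: C = 21, D = 15, total pairs = 36.
Step 3: tau = (C - D)/(n(n-1)/2) = (21 - 15)/36 = 0.166667.
Step 4: Exact two-sided p-value (enumerate n! = 362880 permutations of y under H0): p = 0.612202.
Step 5: alpha = 0.05. fail to reject H0.

tau_b = 0.1667 (C=21, D=15), p = 0.612202, fail to reject H0.


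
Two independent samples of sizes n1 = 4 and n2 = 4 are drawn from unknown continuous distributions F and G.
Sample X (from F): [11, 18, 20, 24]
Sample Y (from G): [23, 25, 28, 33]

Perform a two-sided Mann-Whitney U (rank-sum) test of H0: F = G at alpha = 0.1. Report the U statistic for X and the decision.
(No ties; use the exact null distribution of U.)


Step 1: Combine and sort all 8 observations; assign midranks.
sorted (value, group): (11,X), (18,X), (20,X), (23,Y), (24,X), (25,Y), (28,Y), (33,Y)
ranks: 11->1, 18->2, 20->3, 23->4, 24->5, 25->6, 28->7, 33->8
Step 2: Rank sum for X: R1 = 1 + 2 + 3 + 5 = 11.
Step 3: U_X = R1 - n1(n1+1)/2 = 11 - 4*5/2 = 11 - 10 = 1.
       U_Y = n1*n2 - U_X = 16 - 1 = 15.
Step 4: No ties, so the exact null distribution of U (based on enumerating the C(8,4) = 70 equally likely rank assignments) gives the two-sided p-value.
Step 5: p-value = 0.057143; compare to alpha = 0.1. reject H0.

U_X = 1, p = 0.057143, reject H0 at alpha = 0.1.


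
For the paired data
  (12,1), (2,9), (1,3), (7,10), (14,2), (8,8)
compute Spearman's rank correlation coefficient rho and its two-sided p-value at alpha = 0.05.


Step 1: Rank x and y separately (midranks; no ties here).
rank(x): 12->5, 2->2, 1->1, 7->3, 14->6, 8->4
rank(y): 1->1, 9->5, 3->3, 10->6, 2->2, 8->4
Step 2: d_i = R_x(i) - R_y(i); compute d_i^2.
  (5-1)^2=16, (2-5)^2=9, (1-3)^2=4, (3-6)^2=9, (6-2)^2=16, (4-4)^2=0
sum(d^2) = 54.
Step 3: rho = 1 - 6*54 / (6*(6^2 - 1)) = 1 - 324/210 = -0.542857.
Step 4: Under H0, t = rho * sqrt((n-2)/(1-rho^2)) = -1.2928 ~ t(4).
Step 5: Two-sided p-value from the t-distribution with 4 df = 0.265703.
Step 6: alpha = 0.05. fail to reject H0.

rho = -0.5429, p = 0.265703, fail to reject H0 at alpha = 0.05.


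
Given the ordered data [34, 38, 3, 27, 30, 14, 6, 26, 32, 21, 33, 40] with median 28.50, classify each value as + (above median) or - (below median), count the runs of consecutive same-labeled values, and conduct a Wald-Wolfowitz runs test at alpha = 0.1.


Step 1: Compute median = 28.50; label A = above, B = below.
Labels in order: AABBABBBABAA  (n_A = 6, n_B = 6)
Step 2: Count runs R = 7.
Step 3: Under H0 (random ordering), E[R] = 2*n_A*n_B/(n_A+n_B) + 1 = 2*6*6/12 + 1 = 7.0000.
        Var[R] = 2*n_A*n_B*(2*n_A*n_B - n_A - n_B) / ((n_A+n_B)^2 * (n_A+n_B-1)) = 4320/1584 = 2.7273.
        SD[R] = 1.6514.
Step 4: R = E[R], so z = 0 with no continuity correction.
Step 5: Two-sided p-value via normal approximation = 2*(1 - Phi(|z|)) = 1.000000.
Step 6: alpha = 0.1. fail to reject H0.

R = 7, z = 0.0000, p = 1.000000, fail to reject H0.


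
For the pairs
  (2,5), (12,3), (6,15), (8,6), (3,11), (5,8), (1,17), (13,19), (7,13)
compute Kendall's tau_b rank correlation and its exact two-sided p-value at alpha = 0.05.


Step 1: Enumerate the 36 unordered pairs (i,j) with i<j and classify each by sign(x_j-x_i) * sign(y_j-y_i).
  (1,2):dx=+10,dy=-2->D; (1,3):dx=+4,dy=+10->C; (1,4):dx=+6,dy=+1->C; (1,5):dx=+1,dy=+6->C
  (1,6):dx=+3,dy=+3->C; (1,7):dx=-1,dy=+12->D; (1,8):dx=+11,dy=+14->C; (1,9):dx=+5,dy=+8->C
  (2,3):dx=-6,dy=+12->D; (2,4):dx=-4,dy=+3->D; (2,5):dx=-9,dy=+8->D; (2,6):dx=-7,dy=+5->D
  (2,7):dx=-11,dy=+14->D; (2,8):dx=+1,dy=+16->C; (2,9):dx=-5,dy=+10->D; (3,4):dx=+2,dy=-9->D
  (3,5):dx=-3,dy=-4->C; (3,6):dx=-1,dy=-7->C; (3,7):dx=-5,dy=+2->D; (3,8):dx=+7,dy=+4->C
  (3,9):dx=+1,dy=-2->D; (4,5):dx=-5,dy=+5->D; (4,6):dx=-3,dy=+2->D; (4,7):dx=-7,dy=+11->D
  (4,8):dx=+5,dy=+13->C; (4,9):dx=-1,dy=+7->D; (5,6):dx=+2,dy=-3->D; (5,7):dx=-2,dy=+6->D
  (5,8):dx=+10,dy=+8->C; (5,9):dx=+4,dy=+2->C; (6,7):dx=-4,dy=+9->D; (6,8):dx=+8,dy=+11->C
  (6,9):dx=+2,dy=+5->C; (7,8):dx=+12,dy=+2->C; (7,9):dx=+6,dy=-4->D; (8,9):dx=-6,dy=-6->C
Step 2: C = 17, D = 19, total pairs = 36.
Step 3: tau = (C - D)/(n(n-1)/2) = (17 - 19)/36 = -0.055556.
Step 4: Exact two-sided p-value (enumerate n! = 362880 permutations of y under H0): p = 0.919455.
Step 5: alpha = 0.05. fail to reject H0.

tau_b = -0.0556 (C=17, D=19), p = 0.919455, fail to reject H0.


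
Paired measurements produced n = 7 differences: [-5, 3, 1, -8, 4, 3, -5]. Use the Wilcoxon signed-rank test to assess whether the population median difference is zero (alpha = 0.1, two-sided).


Step 1: Drop any zero differences (none here) and take |d_i|.
|d| = [5, 3, 1, 8, 4, 3, 5]
Step 2: Midrank |d_i| (ties get averaged ranks).
ranks: |5|->5.5, |3|->2.5, |1|->1, |8|->7, |4|->4, |3|->2.5, |5|->5.5
Step 3: Attach original signs; sum ranks with positive sign and with negative sign.
W+ = 2.5 + 1 + 4 + 2.5 = 10
W- = 5.5 + 7 + 5.5 = 18
(Check: W+ + W- = 28 should equal n(n+1)/2 = 28.)
Step 4: Test statistic W = min(W+, W-) = 10.
Step 5: Ties in |d|, so use the tie-corrected normal approximation.
        E[W] = n(n+1)/4 = 7*8/4 = 14.
        Tie groups: |d|=3 (t=2), |d|=5 (t=2); sum(t^3 - t) = 12.
        Var[W] = n(n+1)(2n+1)/24 - sum(t^3-t)/48 = 840/24 - 12/48 = 34.75.
        z = (W - E[W]) / sqrt(Var[W]) = (10 - 14) / 5.8949 = -0.6786.
        Two-sided p = 2*Phi(z) = 0.497422.
Step 6: alpha = 0.1. fail to reject H0.

W+ = 10, W- = 18, W = min = 10, p = 0.497422, fail to reject H0.


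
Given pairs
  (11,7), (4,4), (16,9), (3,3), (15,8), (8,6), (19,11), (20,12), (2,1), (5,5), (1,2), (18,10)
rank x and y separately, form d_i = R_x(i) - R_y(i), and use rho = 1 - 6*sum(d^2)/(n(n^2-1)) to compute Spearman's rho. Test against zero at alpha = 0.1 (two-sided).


Step 1: Rank x and y separately (midranks; no ties here).
rank(x): 11->7, 4->4, 16->9, 3->3, 15->8, 8->6, 19->11, 20->12, 2->2, 5->5, 1->1, 18->10
rank(y): 7->7, 4->4, 9->9, 3->3, 8->8, 6->6, 11->11, 12->12, 1->1, 5->5, 2->2, 10->10
Step 2: d_i = R_x(i) - R_y(i); compute d_i^2.
  (7-7)^2=0, (4-4)^2=0, (9-9)^2=0, (3-3)^2=0, (8-8)^2=0, (6-6)^2=0, (11-11)^2=0, (12-12)^2=0, (2-1)^2=1, (5-5)^2=0, (1-2)^2=1, (10-10)^2=0
sum(d^2) = 2.
Step 3: rho = 1 - 6*2 / (12*(12^2 - 1)) = 1 - 12/1716 = 0.993007.
Step 4: Under H0, t = rho * sqrt((n-2)/(1-rho^2)) = 26.5990 ~ t(10).
Step 5: Two-sided p-value from the t-distribution with 10 df = 0.000000.
Step 6: alpha = 0.1. reject H0.

rho = 0.9930, p = 0.000000, reject H0 at alpha = 0.1.


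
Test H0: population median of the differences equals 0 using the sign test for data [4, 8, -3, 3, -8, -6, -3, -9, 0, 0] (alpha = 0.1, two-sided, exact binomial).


Step 1: Discard zero differences. Original n = 10; n_eff = number of nonzero differences = 8.
Nonzero differences (with sign): +4, +8, -3, +3, -8, -6, -3, -9
Step 2: Count signs: positive = 3, negative = 5.
Step 3: Under H0: P(positive) = 0.5, so the number of positives S ~ Bin(8, 0.5).
Step 4: Two-sided exact p-value = sum of Bin(8,0.5) probabilities at or below the observed probability = 0.726562.
Step 5: alpha = 0.1. fail to reject H0.

n_eff = 8, pos = 3, neg = 5, p = 0.726562, fail to reject H0.


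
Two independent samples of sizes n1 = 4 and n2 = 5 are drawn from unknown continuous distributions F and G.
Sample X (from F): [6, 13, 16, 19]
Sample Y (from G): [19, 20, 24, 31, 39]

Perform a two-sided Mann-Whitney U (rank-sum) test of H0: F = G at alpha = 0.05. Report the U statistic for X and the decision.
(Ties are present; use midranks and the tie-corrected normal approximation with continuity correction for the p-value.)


Step 1: Combine and sort all 9 observations; assign midranks.
sorted (value, group): (6,X), (13,X), (16,X), (19,X), (19,Y), (20,Y), (24,Y), (31,Y), (39,Y)
ranks: 6->1, 13->2, 16->3, 19->4.5, 19->4.5, 20->6, 24->7, 31->8, 39->9
Step 2: Rank sum for X: R1 = 1 + 2 + 3 + 4.5 = 10.5.
Step 3: U_X = R1 - n1(n1+1)/2 = 10.5 - 4*5/2 = 10.5 - 10 = 0.5.
       U_Y = n1*n2 - U_X = 20 - 0.5 = 19.5.
Step 4: Ties are present, so use the tie-corrected normal approximation (with continuity correction) for the p-value.
Step 5: p-value = 0.026844; compare to alpha = 0.05. reject H0.

U_X = 0.5, p = 0.026844, reject H0 at alpha = 0.05.


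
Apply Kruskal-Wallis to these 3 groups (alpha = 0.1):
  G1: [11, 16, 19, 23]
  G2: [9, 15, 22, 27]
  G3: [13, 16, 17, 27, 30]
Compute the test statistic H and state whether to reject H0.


Step 1: Combine all N = 13 observations and assign midranks.
sorted (value, group, rank): (9,G2,1), (11,G1,2), (13,G3,3), (15,G2,4), (16,G1,5.5), (16,G3,5.5), (17,G3,7), (19,G1,8), (22,G2,9), (23,G1,10), (27,G2,11.5), (27,G3,11.5), (30,G3,13)
Step 2: Sum ranks within each group.
R_1 = 25.5 (n_1 = 4)
R_2 = 25.5 (n_2 = 4)
R_3 = 40 (n_3 = 5)
Step 3: H = 12/(N(N+1)) * sum(R_i^2/n_i) - 3(N+1)
     = 12/(13*14) * (25.5^2/4 + 25.5^2/4 + 40^2/5) - 3*14
     = 0.065934 * 645.125 - 42
     = 0.535714.
Step 4: Ties present; correction factor C = 1 - 12/(13^3 - 13) = 0.994505. Corrected H = 0.535714 / 0.994505 = 0.538674.
Step 5: Under H0, H ~ chi^2(2); p-value = 0.763886.
Step 6: alpha = 0.1. fail to reject H0.

H = 0.5387, df = 2, p = 0.763886, fail to reject H0.


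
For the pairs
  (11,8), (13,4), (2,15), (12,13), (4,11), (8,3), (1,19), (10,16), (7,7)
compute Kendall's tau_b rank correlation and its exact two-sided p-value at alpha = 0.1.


Step 1: Enumerate the 36 unordered pairs (i,j) with i<j and classify each by sign(x_j-x_i) * sign(y_j-y_i).
  (1,2):dx=+2,dy=-4->D; (1,3):dx=-9,dy=+7->D; (1,4):dx=+1,dy=+5->C; (1,5):dx=-7,dy=+3->D
  (1,6):dx=-3,dy=-5->C; (1,7):dx=-10,dy=+11->D; (1,8):dx=-1,dy=+8->D; (1,9):dx=-4,dy=-1->C
  (2,3):dx=-11,dy=+11->D; (2,4):dx=-1,dy=+9->D; (2,5):dx=-9,dy=+7->D; (2,6):dx=-5,dy=-1->C
  (2,7):dx=-12,dy=+15->D; (2,8):dx=-3,dy=+12->D; (2,9):dx=-6,dy=+3->D; (3,4):dx=+10,dy=-2->D
  (3,5):dx=+2,dy=-4->D; (3,6):dx=+6,dy=-12->D; (3,7):dx=-1,dy=+4->D; (3,8):dx=+8,dy=+1->C
  (3,9):dx=+5,dy=-8->D; (4,5):dx=-8,dy=-2->C; (4,6):dx=-4,dy=-10->C; (4,7):dx=-11,dy=+6->D
  (4,8):dx=-2,dy=+3->D; (4,9):dx=-5,dy=-6->C; (5,6):dx=+4,dy=-8->D; (5,7):dx=-3,dy=+8->D
  (5,8):dx=+6,dy=+5->C; (5,9):dx=+3,dy=-4->D; (6,7):dx=-7,dy=+16->D; (6,8):dx=+2,dy=+13->C
  (6,9):dx=-1,dy=+4->D; (7,8):dx=+9,dy=-3->D; (7,9):dx=+6,dy=-12->D; (8,9):dx=-3,dy=-9->C
Step 2: C = 11, D = 25, total pairs = 36.
Step 3: tau = (C - D)/(n(n-1)/2) = (11 - 25)/36 = -0.388889.
Step 4: Exact two-sided p-value (enumerate n! = 362880 permutations of y under H0): p = 0.180181.
Step 5: alpha = 0.1. fail to reject H0.

tau_b = -0.3889 (C=11, D=25), p = 0.180181, fail to reject H0.


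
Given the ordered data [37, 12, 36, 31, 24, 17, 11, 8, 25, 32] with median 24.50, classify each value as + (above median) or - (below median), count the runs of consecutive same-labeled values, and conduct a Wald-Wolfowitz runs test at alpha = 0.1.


Step 1: Compute median = 24.50; label A = above, B = below.
Labels in order: ABAABBBBAA  (n_A = 5, n_B = 5)
Step 2: Count runs R = 5.
Step 3: Under H0 (random ordering), E[R] = 2*n_A*n_B/(n_A+n_B) + 1 = 2*5*5/10 + 1 = 6.0000.
        Var[R] = 2*n_A*n_B*(2*n_A*n_B - n_A - n_B) / ((n_A+n_B)^2 * (n_A+n_B-1)) = 2000/900 = 2.2222.
        SD[R] = 1.4907.
Step 4: Continuity-corrected z = (R + 0.5 - E[R]) / SD[R] = (5 + 0.5 - 6.0000) / 1.4907 = -0.3354.
Step 5: Two-sided p-value via normal approximation = 2*(1 - Phi(|z|)) = 0.737316.
Step 6: alpha = 0.1. fail to reject H0.

R = 5, z = -0.3354, p = 0.737316, fail to reject H0.


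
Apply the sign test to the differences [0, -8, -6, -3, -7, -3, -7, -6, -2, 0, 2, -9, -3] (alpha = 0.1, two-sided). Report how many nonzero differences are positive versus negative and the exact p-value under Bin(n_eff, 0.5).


Step 1: Discard zero differences. Original n = 13; n_eff = number of nonzero differences = 11.
Nonzero differences (with sign): -8, -6, -3, -7, -3, -7, -6, -2, +2, -9, -3
Step 2: Count signs: positive = 1, negative = 10.
Step 3: Under H0: P(positive) = 0.5, so the number of positives S ~ Bin(11, 0.5).
Step 4: Two-sided exact p-value = sum of Bin(11,0.5) probabilities at or below the observed probability = 0.011719.
Step 5: alpha = 0.1. reject H0.

n_eff = 11, pos = 1, neg = 10, p = 0.011719, reject H0.


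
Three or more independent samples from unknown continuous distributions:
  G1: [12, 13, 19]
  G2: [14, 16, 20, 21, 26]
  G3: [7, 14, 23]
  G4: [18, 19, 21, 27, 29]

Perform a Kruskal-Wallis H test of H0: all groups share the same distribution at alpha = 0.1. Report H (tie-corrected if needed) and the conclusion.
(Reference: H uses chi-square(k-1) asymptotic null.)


Step 1: Combine all N = 16 observations and assign midranks.
sorted (value, group, rank): (7,G3,1), (12,G1,2), (13,G1,3), (14,G2,4.5), (14,G3,4.5), (16,G2,6), (18,G4,7), (19,G1,8.5), (19,G4,8.5), (20,G2,10), (21,G2,11.5), (21,G4,11.5), (23,G3,13), (26,G2,14), (27,G4,15), (29,G4,16)
Step 2: Sum ranks within each group.
R_1 = 13.5 (n_1 = 3)
R_2 = 46 (n_2 = 5)
R_3 = 18.5 (n_3 = 3)
R_4 = 58 (n_4 = 5)
Step 3: H = 12/(N(N+1)) * sum(R_i^2/n_i) - 3(N+1)
     = 12/(16*17) * (13.5^2/3 + 46^2/5 + 18.5^2/3 + 58^2/5) - 3*17
     = 0.044118 * 1270.83 - 51
     = 5.066176.
Step 4: Ties present; correction factor C = 1 - 18/(16^3 - 16) = 0.995588. Corrected H = 5.066176 / 0.995588 = 5.088626.
Step 5: Under H0, H ~ chi^2(3); p-value = 0.165421.
Step 6: alpha = 0.1. fail to reject H0.

H = 5.0886, df = 3, p = 0.165421, fail to reject H0.


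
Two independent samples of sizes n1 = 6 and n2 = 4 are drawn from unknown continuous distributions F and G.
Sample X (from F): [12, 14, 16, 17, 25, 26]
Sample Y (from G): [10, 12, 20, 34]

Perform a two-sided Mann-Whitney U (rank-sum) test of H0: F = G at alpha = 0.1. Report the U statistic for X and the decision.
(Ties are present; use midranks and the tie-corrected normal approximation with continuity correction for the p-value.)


Step 1: Combine and sort all 10 observations; assign midranks.
sorted (value, group): (10,Y), (12,X), (12,Y), (14,X), (16,X), (17,X), (20,Y), (25,X), (26,X), (34,Y)
ranks: 10->1, 12->2.5, 12->2.5, 14->4, 16->5, 17->6, 20->7, 25->8, 26->9, 34->10
Step 2: Rank sum for X: R1 = 2.5 + 4 + 5 + 6 + 8 + 9 = 34.5.
Step 3: U_X = R1 - n1(n1+1)/2 = 34.5 - 6*7/2 = 34.5 - 21 = 13.5.
       U_Y = n1*n2 - U_X = 24 - 13.5 = 10.5.
Step 4: Ties are present, so use the tie-corrected normal approximation (with continuity correction) for the p-value.
Step 5: p-value = 0.830664; compare to alpha = 0.1. fail to reject H0.

U_X = 13.5, p = 0.830664, fail to reject H0 at alpha = 0.1.


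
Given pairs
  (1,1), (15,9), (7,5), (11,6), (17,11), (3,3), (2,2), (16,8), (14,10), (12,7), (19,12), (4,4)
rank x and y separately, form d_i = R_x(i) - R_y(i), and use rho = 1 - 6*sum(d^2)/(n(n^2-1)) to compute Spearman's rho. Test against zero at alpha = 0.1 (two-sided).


Step 1: Rank x and y separately (midranks; no ties here).
rank(x): 1->1, 15->9, 7->5, 11->6, 17->11, 3->3, 2->2, 16->10, 14->8, 12->7, 19->12, 4->4
rank(y): 1->1, 9->9, 5->5, 6->6, 11->11, 3->3, 2->2, 8->8, 10->10, 7->7, 12->12, 4->4
Step 2: d_i = R_x(i) - R_y(i); compute d_i^2.
  (1-1)^2=0, (9-9)^2=0, (5-5)^2=0, (6-6)^2=0, (11-11)^2=0, (3-3)^2=0, (2-2)^2=0, (10-8)^2=4, (8-10)^2=4, (7-7)^2=0, (12-12)^2=0, (4-4)^2=0
sum(d^2) = 8.
Step 3: rho = 1 - 6*8 / (12*(12^2 - 1)) = 1 - 48/1716 = 0.972028.
Step 4: Under H0, t = rho * sqrt((n-2)/(1-rho^2)) = 13.0876 ~ t(10).
Step 5: Two-sided p-value from the t-distribution with 10 df = 0.000000.
Step 6: alpha = 0.1. reject H0.

rho = 0.9720, p = 0.000000, reject H0 at alpha = 0.1.


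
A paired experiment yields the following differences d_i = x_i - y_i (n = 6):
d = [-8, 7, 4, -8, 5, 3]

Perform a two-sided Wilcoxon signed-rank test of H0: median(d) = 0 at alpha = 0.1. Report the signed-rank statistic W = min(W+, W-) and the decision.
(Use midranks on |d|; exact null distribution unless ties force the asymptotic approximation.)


Step 1: Drop any zero differences (none here) and take |d_i|.
|d| = [8, 7, 4, 8, 5, 3]
Step 2: Midrank |d_i| (ties get averaged ranks).
ranks: |8|->5.5, |7|->4, |4|->2, |8|->5.5, |5|->3, |3|->1
Step 3: Attach original signs; sum ranks with positive sign and with negative sign.
W+ = 4 + 2 + 3 + 1 = 10
W- = 5.5 + 5.5 = 11
(Check: W+ + W- = 21 should equal n(n+1)/2 = 21.)
Step 4: Test statistic W = min(W+, W-) = 10.
Step 5: Ties in |d|, so use the tie-corrected normal approximation.
        E[W] = n(n+1)/4 = 6*7/4 = 10.5.
        Tie groups: |d|=8 (t=2); sum(t^3 - t) = 6.
        Var[W] = n(n+1)(2n+1)/24 - sum(t^3-t)/48 = 546/24 - 6/48 = 22.625.
        z = (W - E[W]) / sqrt(Var[W]) = (10 - 10.5) / 4.7566 = -0.1051.
        Two-sided p = 2*Phi(z) = 0.916282.
Step 6: alpha = 0.1. fail to reject H0.

W+ = 10, W- = 11, W = min = 10, p = 0.916282, fail to reject H0.


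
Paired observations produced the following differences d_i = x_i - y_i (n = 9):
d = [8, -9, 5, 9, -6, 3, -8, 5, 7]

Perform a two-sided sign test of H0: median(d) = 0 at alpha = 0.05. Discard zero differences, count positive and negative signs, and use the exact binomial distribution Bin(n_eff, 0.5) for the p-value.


Step 1: Discard zero differences. Original n = 9; n_eff = number of nonzero differences = 9.
Nonzero differences (with sign): +8, -9, +5, +9, -6, +3, -8, +5, +7
Step 2: Count signs: positive = 6, negative = 3.
Step 3: Under H0: P(positive) = 0.5, so the number of positives S ~ Bin(9, 0.5).
Step 4: Two-sided exact p-value = sum of Bin(9,0.5) probabilities at or below the observed probability = 0.507812.
Step 5: alpha = 0.05. fail to reject H0.

n_eff = 9, pos = 6, neg = 3, p = 0.507812, fail to reject H0.


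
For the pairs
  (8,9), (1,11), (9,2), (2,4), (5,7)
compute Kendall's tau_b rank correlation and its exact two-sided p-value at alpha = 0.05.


Step 1: Enumerate the 10 unordered pairs (i,j) with i<j and classify each by sign(x_j-x_i) * sign(y_j-y_i).
  (1,2):dx=-7,dy=+2->D; (1,3):dx=+1,dy=-7->D; (1,4):dx=-6,dy=-5->C; (1,5):dx=-3,dy=-2->C
  (2,3):dx=+8,dy=-9->D; (2,4):dx=+1,dy=-7->D; (2,5):dx=+4,dy=-4->D; (3,4):dx=-7,dy=+2->D
  (3,5):dx=-4,dy=+5->D; (4,5):dx=+3,dy=+3->C
Step 2: C = 3, D = 7, total pairs = 10.
Step 3: tau = (C - D)/(n(n-1)/2) = (3 - 7)/10 = -0.400000.
Step 4: Exact two-sided p-value (enumerate n! = 120 permutations of y under H0): p = 0.483333.
Step 5: alpha = 0.05. fail to reject H0.

tau_b = -0.4000 (C=3, D=7), p = 0.483333, fail to reject H0.


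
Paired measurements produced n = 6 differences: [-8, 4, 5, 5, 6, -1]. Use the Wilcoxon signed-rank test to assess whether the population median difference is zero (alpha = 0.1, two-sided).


Step 1: Drop any zero differences (none here) and take |d_i|.
|d| = [8, 4, 5, 5, 6, 1]
Step 2: Midrank |d_i| (ties get averaged ranks).
ranks: |8|->6, |4|->2, |5|->3.5, |5|->3.5, |6|->5, |1|->1
Step 3: Attach original signs; sum ranks with positive sign and with negative sign.
W+ = 2 + 3.5 + 3.5 + 5 = 14
W- = 6 + 1 = 7
(Check: W+ + W- = 21 should equal n(n+1)/2 = 21.)
Step 4: Test statistic W = min(W+, W-) = 7.
Step 5: Ties in |d|, so use the tie-corrected normal approximation.
        E[W] = n(n+1)/4 = 6*7/4 = 10.5.
        Tie groups: |d|=5 (t=2); sum(t^3 - t) = 6.
        Var[W] = n(n+1)(2n+1)/24 - sum(t^3-t)/48 = 546/24 - 6/48 = 22.625.
        z = (W - E[W]) / sqrt(Var[W]) = (7 - 10.5) / 4.7566 = -0.7358.
        Two-sided p = 2*Phi(z) = 0.461838.
Step 6: alpha = 0.1. fail to reject H0.

W+ = 14, W- = 7, W = min = 7, p = 0.461838, fail to reject H0.


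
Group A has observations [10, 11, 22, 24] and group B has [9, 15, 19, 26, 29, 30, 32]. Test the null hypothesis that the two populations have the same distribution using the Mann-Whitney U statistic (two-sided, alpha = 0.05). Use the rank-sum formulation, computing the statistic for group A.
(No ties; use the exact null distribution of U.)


Step 1: Combine and sort all 11 observations; assign midranks.
sorted (value, group): (9,Y), (10,X), (11,X), (15,Y), (19,Y), (22,X), (24,X), (26,Y), (29,Y), (30,Y), (32,Y)
ranks: 9->1, 10->2, 11->3, 15->4, 19->5, 22->6, 24->7, 26->8, 29->9, 30->10, 32->11
Step 2: Rank sum for X: R1 = 2 + 3 + 6 + 7 = 18.
Step 3: U_X = R1 - n1(n1+1)/2 = 18 - 4*5/2 = 18 - 10 = 8.
       U_Y = n1*n2 - U_X = 28 - 8 = 20.
Step 4: No ties, so the exact null distribution of U (based on enumerating the C(11,4) = 330 equally likely rank assignments) gives the two-sided p-value.
Step 5: p-value = 0.315152; compare to alpha = 0.05. fail to reject H0.

U_X = 8, p = 0.315152, fail to reject H0 at alpha = 0.05.


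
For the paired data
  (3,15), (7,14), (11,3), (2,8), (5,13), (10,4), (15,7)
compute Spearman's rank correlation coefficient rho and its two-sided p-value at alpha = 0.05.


Step 1: Rank x and y separately (midranks; no ties here).
rank(x): 3->2, 7->4, 11->6, 2->1, 5->3, 10->5, 15->7
rank(y): 15->7, 14->6, 3->1, 8->4, 13->5, 4->2, 7->3
Step 2: d_i = R_x(i) - R_y(i); compute d_i^2.
  (2-7)^2=25, (4-6)^2=4, (6-1)^2=25, (1-4)^2=9, (3-5)^2=4, (5-2)^2=9, (7-3)^2=16
sum(d^2) = 92.
Step 3: rho = 1 - 6*92 / (7*(7^2 - 1)) = 1 - 552/336 = -0.642857.
Step 4: Under H0, t = rho * sqrt((n-2)/(1-rho^2)) = -1.8766 ~ t(5).
Step 5: Two-sided p-value from the t-distribution with 5 df = 0.119392.
Step 6: alpha = 0.05. fail to reject H0.

rho = -0.6429, p = 0.119392, fail to reject H0 at alpha = 0.05.


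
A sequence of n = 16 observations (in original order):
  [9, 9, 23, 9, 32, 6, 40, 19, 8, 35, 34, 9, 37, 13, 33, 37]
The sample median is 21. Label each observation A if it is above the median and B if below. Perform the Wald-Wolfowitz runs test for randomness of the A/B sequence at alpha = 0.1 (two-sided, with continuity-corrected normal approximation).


Step 1: Compute median = 21; label A = above, B = below.
Labels in order: BBABABABBAABABAA  (n_A = 8, n_B = 8)
Step 2: Count runs R = 12.
Step 3: Under H0 (random ordering), E[R] = 2*n_A*n_B/(n_A+n_B) + 1 = 2*8*8/16 + 1 = 9.0000.
        Var[R] = 2*n_A*n_B*(2*n_A*n_B - n_A - n_B) / ((n_A+n_B)^2 * (n_A+n_B-1)) = 14336/3840 = 3.7333.
        SD[R] = 1.9322.
Step 4: Continuity-corrected z = (R - 0.5 - E[R]) / SD[R] = (12 - 0.5 - 9.0000) / 1.9322 = 1.2939.
Step 5: Two-sided p-value via normal approximation = 2*(1 - Phi(|z|)) = 0.195709.
Step 6: alpha = 0.1. fail to reject H0.

R = 12, z = 1.2939, p = 0.195709, fail to reject H0.


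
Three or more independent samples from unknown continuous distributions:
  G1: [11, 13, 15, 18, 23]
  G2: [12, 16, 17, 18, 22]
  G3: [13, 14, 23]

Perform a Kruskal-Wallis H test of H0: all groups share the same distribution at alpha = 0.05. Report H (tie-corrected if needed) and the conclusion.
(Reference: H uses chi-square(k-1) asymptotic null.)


Step 1: Combine all N = 13 observations and assign midranks.
sorted (value, group, rank): (11,G1,1), (12,G2,2), (13,G1,3.5), (13,G3,3.5), (14,G3,5), (15,G1,6), (16,G2,7), (17,G2,8), (18,G1,9.5), (18,G2,9.5), (22,G2,11), (23,G1,12.5), (23,G3,12.5)
Step 2: Sum ranks within each group.
R_1 = 32.5 (n_1 = 5)
R_2 = 37.5 (n_2 = 5)
R_3 = 21 (n_3 = 3)
Step 3: H = 12/(N(N+1)) * sum(R_i^2/n_i) - 3(N+1)
     = 12/(13*14) * (32.5^2/5 + 37.5^2/5 + 21^2/3) - 3*14
     = 0.065934 * 639.5 - 42
     = 0.164835.
Step 4: Ties present; correction factor C = 1 - 18/(13^3 - 13) = 0.991758. Corrected H = 0.164835 / 0.991758 = 0.166205.
Step 5: Under H0, H ~ chi^2(2); p-value = 0.920257.
Step 6: alpha = 0.05. fail to reject H0.

H = 0.1662, df = 2, p = 0.920257, fail to reject H0.


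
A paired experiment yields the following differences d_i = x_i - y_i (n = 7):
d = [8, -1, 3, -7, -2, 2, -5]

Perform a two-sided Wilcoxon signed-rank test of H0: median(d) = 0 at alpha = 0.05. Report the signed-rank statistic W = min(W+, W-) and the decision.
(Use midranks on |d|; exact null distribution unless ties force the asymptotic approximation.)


Step 1: Drop any zero differences (none here) and take |d_i|.
|d| = [8, 1, 3, 7, 2, 2, 5]
Step 2: Midrank |d_i| (ties get averaged ranks).
ranks: |8|->7, |1|->1, |3|->4, |7|->6, |2|->2.5, |2|->2.5, |5|->5
Step 3: Attach original signs; sum ranks with positive sign and with negative sign.
W+ = 7 + 4 + 2.5 = 13.5
W- = 1 + 6 + 2.5 + 5 = 14.5
(Check: W+ + W- = 28 should equal n(n+1)/2 = 28.)
Step 4: Test statistic W = min(W+, W-) = 13.5.
Step 5: Ties in |d|, so use the tie-corrected normal approximation.
        E[W] = n(n+1)/4 = 7*8/4 = 14.
        Tie groups: |d|=2 (t=2); sum(t^3 - t) = 6.
        Var[W] = n(n+1)(2n+1)/24 - sum(t^3-t)/48 = 840/24 - 6/48 = 34.875.
        z = (W - E[W]) / sqrt(Var[W]) = (13.5 - 14) / 5.9055 = -0.0847.
        Two-sided p = 2*Phi(z) = 0.932526.
Step 6: alpha = 0.05. fail to reject H0.

W+ = 13.5, W- = 14.5, W = min = 13.5, p = 0.932526, fail to reject H0.


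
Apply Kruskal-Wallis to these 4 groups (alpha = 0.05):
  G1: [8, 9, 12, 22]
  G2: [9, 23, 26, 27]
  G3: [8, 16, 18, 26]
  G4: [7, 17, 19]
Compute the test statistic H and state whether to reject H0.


Step 1: Combine all N = 15 observations and assign midranks.
sorted (value, group, rank): (7,G4,1), (8,G1,2.5), (8,G3,2.5), (9,G1,4.5), (9,G2,4.5), (12,G1,6), (16,G3,7), (17,G4,8), (18,G3,9), (19,G4,10), (22,G1,11), (23,G2,12), (26,G2,13.5), (26,G3,13.5), (27,G2,15)
Step 2: Sum ranks within each group.
R_1 = 24 (n_1 = 4)
R_2 = 45 (n_2 = 4)
R_3 = 32 (n_3 = 4)
R_4 = 19 (n_4 = 3)
Step 3: H = 12/(N(N+1)) * sum(R_i^2/n_i) - 3(N+1)
     = 12/(15*16) * (24^2/4 + 45^2/4 + 32^2/4 + 19^2/3) - 3*16
     = 0.050000 * 1026.58 - 48
     = 3.329167.
Step 4: Ties present; correction factor C = 1 - 18/(15^3 - 15) = 0.994643. Corrected H = 3.329167 / 0.994643 = 3.347098.
Step 5: Under H0, H ~ chi^2(3); p-value = 0.341141.
Step 6: alpha = 0.05. fail to reject H0.

H = 3.3471, df = 3, p = 0.341141, fail to reject H0.


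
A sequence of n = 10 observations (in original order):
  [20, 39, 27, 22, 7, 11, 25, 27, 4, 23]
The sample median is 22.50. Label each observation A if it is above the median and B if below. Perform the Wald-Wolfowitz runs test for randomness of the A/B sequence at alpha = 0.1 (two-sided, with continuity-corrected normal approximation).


Step 1: Compute median = 22.50; label A = above, B = below.
Labels in order: BAABBBAABA  (n_A = 5, n_B = 5)
Step 2: Count runs R = 6.
Step 3: Under H0 (random ordering), E[R] = 2*n_A*n_B/(n_A+n_B) + 1 = 2*5*5/10 + 1 = 6.0000.
        Var[R] = 2*n_A*n_B*(2*n_A*n_B - n_A - n_B) / ((n_A+n_B)^2 * (n_A+n_B-1)) = 2000/900 = 2.2222.
        SD[R] = 1.4907.
Step 4: R = E[R], so z = 0 with no continuity correction.
Step 5: Two-sided p-value via normal approximation = 2*(1 - Phi(|z|)) = 1.000000.
Step 6: alpha = 0.1. fail to reject H0.

R = 6, z = 0.0000, p = 1.000000, fail to reject H0.


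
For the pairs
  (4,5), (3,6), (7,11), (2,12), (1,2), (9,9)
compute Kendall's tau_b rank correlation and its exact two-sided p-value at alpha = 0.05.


Step 1: Enumerate the 15 unordered pairs (i,j) with i<j and classify each by sign(x_j-x_i) * sign(y_j-y_i).
  (1,2):dx=-1,dy=+1->D; (1,3):dx=+3,dy=+6->C; (1,4):dx=-2,dy=+7->D; (1,5):dx=-3,dy=-3->C
  (1,6):dx=+5,dy=+4->C; (2,3):dx=+4,dy=+5->C; (2,4):dx=-1,dy=+6->D; (2,5):dx=-2,dy=-4->C
  (2,6):dx=+6,dy=+3->C; (3,4):dx=-5,dy=+1->D; (3,5):dx=-6,dy=-9->C; (3,6):dx=+2,dy=-2->D
  (4,5):dx=-1,dy=-10->C; (4,6):dx=+7,dy=-3->D; (5,6):dx=+8,dy=+7->C
Step 2: C = 9, D = 6, total pairs = 15.
Step 3: tau = (C - D)/(n(n-1)/2) = (9 - 6)/15 = 0.200000.
Step 4: Exact two-sided p-value (enumerate n! = 720 permutations of y under H0): p = 0.719444.
Step 5: alpha = 0.05. fail to reject H0.

tau_b = 0.2000 (C=9, D=6), p = 0.719444, fail to reject H0.


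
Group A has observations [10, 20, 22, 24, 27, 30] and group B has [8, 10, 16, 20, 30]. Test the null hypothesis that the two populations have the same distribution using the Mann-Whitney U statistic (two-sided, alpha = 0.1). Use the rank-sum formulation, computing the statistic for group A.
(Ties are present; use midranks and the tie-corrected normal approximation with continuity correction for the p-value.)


Step 1: Combine and sort all 11 observations; assign midranks.
sorted (value, group): (8,Y), (10,X), (10,Y), (16,Y), (20,X), (20,Y), (22,X), (24,X), (27,X), (30,X), (30,Y)
ranks: 8->1, 10->2.5, 10->2.5, 16->4, 20->5.5, 20->5.5, 22->7, 24->8, 27->9, 30->10.5, 30->10.5
Step 2: Rank sum for X: R1 = 2.5 + 5.5 + 7 + 8 + 9 + 10.5 = 42.5.
Step 3: U_X = R1 - n1(n1+1)/2 = 42.5 - 6*7/2 = 42.5 - 21 = 21.5.
       U_Y = n1*n2 - U_X = 30 - 21.5 = 8.5.
Step 4: Ties are present, so use the tie-corrected normal approximation (with continuity correction) for the p-value.
Step 5: p-value = 0.270031; compare to alpha = 0.1. fail to reject H0.

U_X = 21.5, p = 0.270031, fail to reject H0 at alpha = 0.1.


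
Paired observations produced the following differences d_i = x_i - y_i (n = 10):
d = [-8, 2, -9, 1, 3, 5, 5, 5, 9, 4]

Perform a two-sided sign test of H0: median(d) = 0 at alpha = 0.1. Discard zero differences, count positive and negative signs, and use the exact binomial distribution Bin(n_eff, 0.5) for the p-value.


Step 1: Discard zero differences. Original n = 10; n_eff = number of nonzero differences = 10.
Nonzero differences (with sign): -8, +2, -9, +1, +3, +5, +5, +5, +9, +4
Step 2: Count signs: positive = 8, negative = 2.
Step 3: Under H0: P(positive) = 0.5, so the number of positives S ~ Bin(10, 0.5).
Step 4: Two-sided exact p-value = sum of Bin(10,0.5) probabilities at or below the observed probability = 0.109375.
Step 5: alpha = 0.1. fail to reject H0.

n_eff = 10, pos = 8, neg = 2, p = 0.109375, fail to reject H0.
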